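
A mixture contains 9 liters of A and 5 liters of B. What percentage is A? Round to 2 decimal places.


Volume of A = 9 L
Volume of B = 5 L
Total volume = 9 + 5 = 14 L
Percentage of A = (9/14) * 100
= 64.29%

64.29


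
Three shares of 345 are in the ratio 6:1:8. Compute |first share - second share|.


Total parts = 6 + 1 + 8 = 15
Value per part = 345 / 15 = 23
Shares: 6*23=138, 1*23=23, 8*23=184
First share = 138, second share = 23
Difference = |138 - 23| = 115

115


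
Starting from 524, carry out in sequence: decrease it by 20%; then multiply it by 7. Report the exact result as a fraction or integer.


Start with 524.
Step 1: Decrease by 20%: 524 * 80/100 = 2096/5
Step 2: Multiply by 7: 2096/5 * 7 = 14672/5
Final result = 14672/5

14672/5


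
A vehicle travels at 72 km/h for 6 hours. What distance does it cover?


Using distance = speed * time
Speed = 72 km/h
Time = 6 hours
Distance = 72 * 6
= 432 km

432


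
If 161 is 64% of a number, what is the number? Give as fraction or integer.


Given: 161 is 64% of the whole
Set up: 161 = 64/100 * whole
whole = 161 * 100 / 64
whole = 16100 / 64
whole = 4025/16

4025/16


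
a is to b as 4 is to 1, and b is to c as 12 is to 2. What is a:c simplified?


Given a:b = 4:1 and b:c = 12:2
Make b consistent. Multiply first ratio by 12: a:b = 48:12
Multiply second ratio by 1: b:c = 12:2
Now b = 12 in both, so a:b:c = 48:12:2
Therefore a:c = 48:2
Simplify by GCD: a:c = 24:1

24:1


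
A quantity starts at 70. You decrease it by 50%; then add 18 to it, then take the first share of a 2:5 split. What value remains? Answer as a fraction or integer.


Start with 70.
Step 1: Decrease by 50%: 70 * 50/100 = 35
Step 2: Add 18: 35+18=53; split 2:5 first = 53*2/7 = 106/7
Final result = 106/7

106/7


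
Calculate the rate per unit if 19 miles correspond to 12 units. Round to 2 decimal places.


Total miles = 19
Number of units = 12
Unit rate = 19 / 12
= 1.58 miles per unit

1.58


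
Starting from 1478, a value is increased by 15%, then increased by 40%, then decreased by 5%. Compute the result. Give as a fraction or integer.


Start: 1478
Step 1: increase by 15% => multiply by 115/100
  1478 * 115/100 = 16997/10
Step 2: increase by 40% => multiply by 140/100
  16997/10 * 140/100 = 118979/50
Step 3: decrease by 5% => multiply by 95/100
  118979/50 * 95/100 = 2260601/1000
Final value = 2260601/1000

2260601/1000


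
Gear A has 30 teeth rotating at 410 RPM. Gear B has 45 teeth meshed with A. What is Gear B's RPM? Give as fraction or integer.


Gear ratio: teeth_A * RPM_A = teeth_B * RPM_B
30 * 410 = 45 * RPM_B
12300 = 45 * RPM_B
RPM_B = 12300 / 45
RPM_B = 820/3

820/3


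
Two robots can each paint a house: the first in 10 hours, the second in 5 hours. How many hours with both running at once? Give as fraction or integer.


Rate of A = 1/10 job per hour
Rate of B = 1/5 job per hour
Combined rate = 1/10 + 1/5
Find common denominator: (5 + 10)/(10*5) = 15/50
Combined rate = 3/10 job per hour
Time together = 1 / (3/10) = 10/3 hours

10/3


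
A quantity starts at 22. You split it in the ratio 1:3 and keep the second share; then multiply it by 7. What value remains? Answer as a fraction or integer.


Start with 22.
Step 1: Split 1:3, second share = 22 * 3/4 = 33/2
Step 2: Multiply by 7: 33/2 * 7 = 231/2
Final result = 231/2

231/2


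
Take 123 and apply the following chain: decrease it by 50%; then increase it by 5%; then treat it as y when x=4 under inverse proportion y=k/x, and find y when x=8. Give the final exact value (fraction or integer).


Start with 123.
Step 1: Decrease by 50%: 123 * 50/100 = 123/2
Step 2: Increase by 5%: 123/2 * 105/100 = 2583/40
Step 3: Inverse prop: k = (2583/40)*4; new y = k/8 = 2583/40*4/8 = 2583/80
Final result = 2583/80

2583/80


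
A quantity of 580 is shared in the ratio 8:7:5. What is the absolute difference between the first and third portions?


Total parts = 8 + 7 + 5 = 20
Value per part = 580 / 20 = 29
Shares: 8*29=232, 7*29=203, 5*29=145
First share = 232, third share = 145
Difference = |232 - 145| = 87

87


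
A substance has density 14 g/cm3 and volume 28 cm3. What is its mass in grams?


Using mass = density * volume
Density = 14 g/cm3
Volume = 28 cm3
Mass = 14 * 28
= 392 g

392


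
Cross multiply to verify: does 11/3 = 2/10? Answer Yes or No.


Cross multiply to check 11/3 = 2/10
Left cross product: 11 * 10 = 110
Right cross product: 3 * 2 = 6
110 != 6
Not equal, so proportions differ => No

No


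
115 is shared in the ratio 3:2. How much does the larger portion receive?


Total parts = 3 + 2 = 5
Value per part = 115 / 5 = 23
First share = 3 * 23 = 69
Second share = 2 * 23 = 46
Larger share = 69

69


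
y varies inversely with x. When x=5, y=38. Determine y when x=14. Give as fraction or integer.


Inverse proportion: y = k/x
Find k: k = 5 * 38 = 190
Compute y at x=14: y = 190/14
y = 95/7

95/7


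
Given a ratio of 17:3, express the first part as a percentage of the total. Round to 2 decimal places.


Total parts = 17 + 3 = 20
First part fraction = 17/20
Percentage = (17/20) * 100
= 0.85 * 100
= 85.00%

85.00


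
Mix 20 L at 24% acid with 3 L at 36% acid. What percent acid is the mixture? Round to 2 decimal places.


Solute in mixture 1 = 24% of 20 L = 20*24/100 = 24/5 L
Solute in mixture 2 = 36% of 3 L = 3*36/100 = 27/25 L
Total solute = 24/5 + 27/25 = 147/25 L
Total volume = 20 + 3 = 23 L
Final concentration = 147/25/23 * 100 = 25.57%

25.57


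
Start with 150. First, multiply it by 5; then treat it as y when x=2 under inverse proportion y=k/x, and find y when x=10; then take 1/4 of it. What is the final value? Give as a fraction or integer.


Start with 150.
Step 1: Multiply by 5: 150 * 5 = 750
Step 2: Inverse prop: k = (750)*2; new y = k/10 = 750*2/10 = 150
Step 3: Take 1/4: 150 * 1/4 = 75/2
Final result = 75/2

75/2


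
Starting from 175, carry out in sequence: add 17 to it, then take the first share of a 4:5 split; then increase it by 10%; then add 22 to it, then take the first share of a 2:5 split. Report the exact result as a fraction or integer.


Start with 175.
Step 1: Add 17: 175+17=192; split 4:5 first = 192*4/9 = 256/3
Step 2: Increase by 10%: 256/3 * 110/100 = 1408/15
Step 3: Add 22: 1408/15+22=1738/15; split 2:5 first = 1738/15*2/7 = 3476/105
Final result = 3476/105

3476/105


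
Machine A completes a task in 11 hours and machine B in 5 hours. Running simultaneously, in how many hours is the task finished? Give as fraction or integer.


Rate of A = 1/11 job per hour
Rate of B = 1/5 job per hour
Combined rate = 1/11 + 1/5
Find common denominator: (5 + 11)/(11*5) = 16/55
Combined rate = 16/55 job per hour
Time together = 1 / (16/55) = 55/16 hours

55/16


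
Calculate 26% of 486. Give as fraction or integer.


Compute 26% of 486
Convert percentage: 26% = 26/100
Multiply: 486 * 26/100
= 12636/100
= 3159/25

3159/25


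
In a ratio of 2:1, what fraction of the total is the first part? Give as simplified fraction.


Total parts = 2 + 1 = 3
First part fraction = 2/3
Simplify: 2/3 = 2/3

2/3


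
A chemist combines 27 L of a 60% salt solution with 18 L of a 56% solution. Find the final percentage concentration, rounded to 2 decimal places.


Solute in mixture 1 = 60% of 27 L = 27*60/100 = 81/5 L
Solute in mixture 2 = 56% of 18 L = 18*56/100 = 252/25 L
Total solute = 81/5 + 252/25 = 657/25 L
Total volume = 27 + 18 = 45 L
Final concentration = 657/25/45 * 100 = 58.40%

58.40


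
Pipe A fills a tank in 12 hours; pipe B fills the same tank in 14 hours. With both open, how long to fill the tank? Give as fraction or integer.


Rate of A = 1/12 job per hour
Rate of B = 1/14 job per hour
Combined rate = 1/12 + 1/14
Find common denominator: (14 + 12)/(12*14) = 26/168
Combined rate = 13/84 job per hour
Time together = 1 / (13/84) = 84/13 hours

84/13


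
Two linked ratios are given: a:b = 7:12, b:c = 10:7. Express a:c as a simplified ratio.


Given a:b = 7:12 and b:c = 10:7
Make b consistent. Multiply first ratio by 10: a:b = 70:120
Multiply second ratio by 12: b:c = 120:84
Now b = 120 in both, so a:b:c = 70:120:84
Therefore a:c = 70:84
Simplify by GCD: a:c = 5:6

5:6


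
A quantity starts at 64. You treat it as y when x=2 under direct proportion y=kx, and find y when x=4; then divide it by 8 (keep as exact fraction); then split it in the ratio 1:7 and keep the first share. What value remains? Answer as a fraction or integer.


Start with 64.
Step 1: Direct prop: k = (64)/2; new y = k*4 = 64*4/2 = 128
Step 2: Divide by 8: 128 / 8 = 16
Step 3: Split 1:7, first share = 16 * 1/8 = 2
Final result = 2

2


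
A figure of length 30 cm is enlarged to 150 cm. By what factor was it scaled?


Original length = 30 cm
Scaled length = 150 cm
Scale factor = 150 / 30
= 5

5


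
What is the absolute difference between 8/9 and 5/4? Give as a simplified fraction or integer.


Simplify: 8/9 = 8/9 and 5/4 = 5/4
Find common denominator: LCD = 36
Convert: 32/36 and 45/36
Difference = |32 - 45|/36 = 13/36
Simplified = 13/36

13/36


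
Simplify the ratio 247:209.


Find GCD(247, 209)
GCD = 19
Divide both by 19: 247/19 = 13, 209/19 = 11
Simplified ratio = 13:11

13:11


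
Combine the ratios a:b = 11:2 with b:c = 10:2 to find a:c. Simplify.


Given a:b = 11:2 and b:c = 10:2
Make b consistent. Multiply first ratio by 10: a:b = 110:20
Multiply second ratio by 2: b:c = 20:4
Now b = 20 in both, so a:b:c = 110:20:4
Therefore a:c = 110:4
Simplify by GCD: a:c = 55:2

55:2


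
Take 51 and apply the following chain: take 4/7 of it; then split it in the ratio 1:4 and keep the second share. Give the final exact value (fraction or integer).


Start with 51.
Step 1: Take 4/7: 51 * 4/7 = 204/7
Step 2: Split 1:4, second share = 204/7 * 4/5 = 816/35
Final result = 816/35

816/35


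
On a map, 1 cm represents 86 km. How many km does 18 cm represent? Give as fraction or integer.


Map scale: 1 cm = 86 km
Measured distance on map = 18 cm
Set up proportion: 18 * 86 / 1
= 1548 / 1
= 1548 km

1548


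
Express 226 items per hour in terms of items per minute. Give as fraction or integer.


Converting from per hour to per minute
Rate = 226 items per hour
Divide by 60: 226/60
= 113/30 items per minute

113/30


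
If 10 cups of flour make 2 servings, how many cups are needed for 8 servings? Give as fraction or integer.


Original: 10 cups for 2 servings
Target servings = 8
Scaling factor = 8/2
New amount = 10 * 8/2
= 80/2
= 40 cups

40


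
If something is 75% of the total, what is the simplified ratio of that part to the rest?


Part = 75%, Remainder = 25%
Ratio = 75:25
GCD(75, 25) = 25
Simplify: 3:1 = 3:1

3:1


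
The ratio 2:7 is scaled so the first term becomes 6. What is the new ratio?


Original ratio: 2:7
First term target: 6
Scale factor = 6 / 2 = 3
Multiply second term: 7 * 3 = 21
Equivalent ratio = 6:21

6:21


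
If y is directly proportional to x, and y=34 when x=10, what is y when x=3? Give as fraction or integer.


Direct proportion: y = kx
Find k: k = 34/10 = 17/5
Compute y at x=3: y = 17/5 * 3
y = 51/5

51/5


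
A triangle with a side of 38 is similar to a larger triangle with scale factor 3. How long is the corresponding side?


Similar triangles have proportional sides
Scale factor = 3
Smaller side = 38
Corresponding larger side = 38 * 3
= 114

114


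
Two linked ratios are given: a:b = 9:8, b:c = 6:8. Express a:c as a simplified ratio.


Given a:b = 9:8 and b:c = 6:8
Make b consistent. Multiply first ratio by 6: a:b = 54:48
Multiply second ratio by 8: b:c = 48:64
Now b = 48 in both, so a:b:c = 54:48:64
Therefore a:c = 54:64
Simplify by GCD: a:c = 27:32

27:32


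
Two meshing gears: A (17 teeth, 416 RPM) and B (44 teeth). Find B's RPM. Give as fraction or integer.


Gear ratio: teeth_A * RPM_A = teeth_B * RPM_B
17 * 416 = 44 * RPM_B
7072 = 44 * RPM_B
RPM_B = 7072 / 44
RPM_B = 1768/11

1768/11


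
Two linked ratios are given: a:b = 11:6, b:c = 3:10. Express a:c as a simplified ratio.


Given a:b = 11:6 and b:c = 3:10
Make b consistent. Multiply first ratio by 3: a:b = 33:18
Multiply second ratio by 6: b:c = 18:60
Now b = 18 in both, so a:b:c = 33:18:60
Therefore a:c = 33:60
Simplify by GCD: a:c = 11:20

11:20


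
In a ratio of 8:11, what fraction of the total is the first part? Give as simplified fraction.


Total parts = 8 + 11 = 19
First part fraction = 8/19
Simplify: 8/19 = 8/19

8/19


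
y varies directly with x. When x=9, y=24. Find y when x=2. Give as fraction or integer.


Direct proportion: y = kx
Find k: k = 24/9 = 8/3
Compute y at x=2: y = 8/3 * 2
y = 16/3

16/3


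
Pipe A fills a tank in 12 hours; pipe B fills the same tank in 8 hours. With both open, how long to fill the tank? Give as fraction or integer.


Rate of A = 1/12 job per hour
Rate of B = 1/8 job per hour
Combined rate = 1/12 + 1/8
Find common denominator: (8 + 12)/(12*8) = 20/96
Combined rate = 5/24 job per hour
Time together = 1 / (5/24) = 24/5 hours

24/5


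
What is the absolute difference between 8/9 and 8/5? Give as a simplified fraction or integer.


Simplify: 8/9 = 8/9 and 8/5 = 8/5
Find common denominator: LCD = 45
Convert: 40/45 and 72/45
Difference = |40 - 72|/45 = 32/45
Simplified = 32/45

32/45


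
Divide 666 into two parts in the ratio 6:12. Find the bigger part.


Total parts = 6 + 12 = 18
Value per part = 666 / 18 = 37
First share = 6 * 37 = 222
Second share = 12 * 37 = 444
Larger share = 444

444


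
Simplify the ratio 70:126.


Find GCD(70, 126)
GCD = 14
Divide both by 14: 70/14 = 5, 126/14 = 9
Simplified ratio = 5:9

5:9


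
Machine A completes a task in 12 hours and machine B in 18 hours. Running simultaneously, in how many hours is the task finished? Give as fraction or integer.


Rate of A = 1/12 job per hour
Rate of B = 1/18 job per hour
Combined rate = 1/12 + 1/18
Find common denominator: (18 + 12)/(12*18) = 30/216
Combined rate = 5/36 job per hour
Time together = 1 / (5/36) = 36/5 hours

36/5


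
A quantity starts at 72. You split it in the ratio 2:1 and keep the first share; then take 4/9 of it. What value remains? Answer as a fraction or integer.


Start with 72.
Step 1: Split 2:1, first share = 72 * 2/3 = 48
Step 2: Take 4/9: 48 * 4/9 = 64/3
Final result = 64/3

64/3


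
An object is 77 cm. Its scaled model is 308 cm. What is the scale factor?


Original length = 77 cm
Scaled length = 308 cm
Scale factor = 308 / 77
= 4

4


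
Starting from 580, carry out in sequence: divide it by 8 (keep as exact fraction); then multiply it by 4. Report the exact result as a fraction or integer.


Start with 580.
Step 1: Divide by 8: 580 / 8 = 145/2
Step 2: Multiply by 4: 145/2 * 4 = 290
Final result = 290

290


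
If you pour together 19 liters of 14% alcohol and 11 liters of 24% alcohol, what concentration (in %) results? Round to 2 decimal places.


Solute in mixture 1 = 14% of 19 L = 19*14/100 = 133/50 L
Solute in mixture 2 = 24% of 11 L = 11*24/100 = 66/25 L
Total solute = 133/50 + 66/25 = 53/10 L
Total volume = 19 + 11 = 30 L
Final concentration = 53/10/30 * 100 = 17.67%

17.67


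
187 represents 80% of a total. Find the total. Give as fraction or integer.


Given: 187 is 80% of the whole
Set up: 187 = 80/100 * whole
whole = 187 * 100 / 80
whole = 18700 / 80
whole = 935/4

935/4


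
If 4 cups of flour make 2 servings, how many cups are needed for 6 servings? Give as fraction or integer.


Original: 4 cups for 2 servings
Target servings = 6
Scaling factor = 6/2
New amount = 4 * 6/2
= 24/2
= 12 cups

12


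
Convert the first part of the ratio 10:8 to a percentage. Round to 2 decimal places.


Total parts = 10 + 8 = 18
First part fraction = 10/18
Percentage = (10/18) * 100
= 0.555556 * 100
= 55.56%

55.56


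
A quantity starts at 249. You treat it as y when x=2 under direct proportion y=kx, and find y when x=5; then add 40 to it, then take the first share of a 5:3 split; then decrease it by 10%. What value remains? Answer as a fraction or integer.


Start with 249.
Step 1: Direct prop: k = (249)/2; new y = k*5 = 249*5/2 = 1245/2
Step 2: Add 40: 1245/2+40=1325/2; split 5:3 first = 1325/2*5/8 = 6625/16
Step 3: Decrease by 10%: 6625/16 * 90/100 = 11925/32
Final result = 11925/32

11925/32


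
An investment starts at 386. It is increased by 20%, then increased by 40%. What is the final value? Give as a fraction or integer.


Start: 386
Step 1: increase by 20% => multiply by 120/100
  386 * 120/100 = 2316/5
Step 2: increase by 40% => multiply by 140/100
  2316/5 * 140/100 = 16212/25
Final value = 16212/25

16212/25


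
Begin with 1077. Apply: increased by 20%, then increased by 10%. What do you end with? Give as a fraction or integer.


Start: 1077
Step 1: increase by 20% => multiply by 120/100
  1077 * 120/100 = 6462/5
Step 2: increase by 10% => multiply by 110/100
  6462/5 * 110/100 = 35541/25
Final value = 35541/25

35541/25


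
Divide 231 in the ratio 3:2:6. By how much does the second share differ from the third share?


Total parts = 3 + 2 + 6 = 11
Value per part = 231 / 11 = 21
Shares: 3*21=63, 2*21=42, 6*21=126
Second share = 42, third share = 126
Difference = |42 - 126| = 84

84


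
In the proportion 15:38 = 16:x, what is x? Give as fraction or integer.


Setting up: 15/38 = 16/x
Cross multiply: 15 * x = 38 * 16
15x = 608
x = 608/15
x = 608/15

608/15


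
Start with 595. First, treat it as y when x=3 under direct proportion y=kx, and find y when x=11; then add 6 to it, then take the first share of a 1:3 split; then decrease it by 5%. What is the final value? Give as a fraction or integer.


Start with 595.
Step 1: Direct prop: k = (595)/3; new y = k*11 = 595*11/3 = 6545/3
Step 2: Add 6: 6545/3+6=6563/3; split 1:3 first = 6563/3*1/4 = 6563/12
Step 3: Decrease by 5%: 6563/12 * 95/100 = 124697/240
Final result = 124697/240

124697/240


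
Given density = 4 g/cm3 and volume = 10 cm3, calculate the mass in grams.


Using mass = density * volume
Density = 4 g/cm3
Volume = 10 cm3
Mass = 4 * 10
= 40 g

40


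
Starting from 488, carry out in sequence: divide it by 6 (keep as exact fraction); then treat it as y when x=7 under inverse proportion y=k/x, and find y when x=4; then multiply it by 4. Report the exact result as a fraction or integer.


Start with 488.
Step 1: Divide by 6: 488 / 6 = 244/3
Step 2: Inverse prop: k = (244/3)*7; new y = k/4 = 244/3*7/4 = 427/3
Step 3: Multiply by 4: 427/3 * 4 = 1708/3
Final result = 1708/3

1708/3


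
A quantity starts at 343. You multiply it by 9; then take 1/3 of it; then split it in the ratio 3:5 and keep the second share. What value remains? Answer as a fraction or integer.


Start with 343.
Step 1: Multiply by 9: 343 * 9 = 3087
Step 2: Take 1/3: 3087 * 1/3 = 1029
Step 3: Split 3:5, second share = 1029 * 5/8 = 5145/8
Final result = 5145/8

5145/8


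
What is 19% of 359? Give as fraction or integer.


Compute 19% of 359
Convert percentage: 19% = 19/100
Multiply: 359 * 19/100
= 6821/100
= 6821/100

6821/100


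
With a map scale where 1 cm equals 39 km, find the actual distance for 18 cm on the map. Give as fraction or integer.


Map scale: 1 cm = 39 km
Measured distance on map = 18 cm
Set up proportion: 18 * 39 / 1
= 702 / 1
= 702 km

702


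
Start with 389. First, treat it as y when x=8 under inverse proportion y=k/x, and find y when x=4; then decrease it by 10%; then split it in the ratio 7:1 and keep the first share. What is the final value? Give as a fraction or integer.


Start with 389.
Step 1: Inverse prop: k = (389)*8; new y = k/4 = 389*8/4 = 778
Step 2: Decrease by 10%: 778 * 90/100 = 3501/5
Step 3: Split 7:1, first share = 3501/5 * 7/8 = 24507/40
Final result = 24507/40

24507/40


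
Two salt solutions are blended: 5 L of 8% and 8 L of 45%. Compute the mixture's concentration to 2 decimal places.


Solute in mixture 1 = 8% of 5 L = 5*8/100 = 2/5 L
Solute in mixture 2 = 45% of 8 L = 8*45/100 = 18/5 L
Total solute = 2/5 + 18/5 = 4 L
Total volume = 5 + 8 = 13 L
Final concentration = 4/13 * 100 = 30.77%

30.77


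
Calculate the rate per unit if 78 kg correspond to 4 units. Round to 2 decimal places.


Total kg = 78
Number of units = 4
Unit rate = 78 / 4
= 19.50 kg per unit

19.50


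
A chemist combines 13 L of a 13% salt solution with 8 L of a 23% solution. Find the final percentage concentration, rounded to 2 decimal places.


Solute in mixture 1 = 13% of 13 L = 13*13/100 = 169/100 L
Solute in mixture 2 = 23% of 8 L = 8*23/100 = 46/25 L
Total solute = 169/100 + 46/25 = 353/100 L
Total volume = 13 + 8 = 21 L
Final concentration = 353/100/21 * 100 = 16.81%

16.81


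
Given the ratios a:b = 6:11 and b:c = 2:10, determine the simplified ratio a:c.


Given a:b = 6:11 and b:c = 2:10
Make b consistent. Multiply first ratio by 2: a:b = 12:22
Multiply second ratio by 11: b:c = 22:110
Now b = 22 in both, so a:b:c = 12:22:110
Therefore a:c = 12:110
Simplify by GCD: a:c = 6:55

6:55


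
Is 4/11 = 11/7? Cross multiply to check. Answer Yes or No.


Cross multiply to check 4/11 = 11/7
Left cross product: 4 * 7 = 28
Right cross product: 11 * 11 = 121
28 != 121
Not equal, so proportions differ => No

No


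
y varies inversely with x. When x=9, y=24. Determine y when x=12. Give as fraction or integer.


Inverse proportion: y = k/x
Find k: k = 9 * 24 = 216
Compute y at x=12: y = 216/12
y = 18

18


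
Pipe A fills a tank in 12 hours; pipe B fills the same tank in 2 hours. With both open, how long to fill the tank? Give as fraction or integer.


Rate of A = 1/12 job per hour
Rate of B = 1/2 job per hour
Combined rate = 1/12 + 1/2
Find common denominator: (2 + 12)/(12*2) = 14/24
Combined rate = 7/12 job per hour
Time together = 1 / (7/12) = 12/7 hours

12/7


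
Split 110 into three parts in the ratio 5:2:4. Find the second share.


Ratio = 5:2:4
Total parts = 5 + 2 + 4 = 11
Value per part = 110 / 11 = 10
First share = 5 * 10 = 50
Middle share = 2 * 10 = 20
Third share = 4 * 10 = 40

20


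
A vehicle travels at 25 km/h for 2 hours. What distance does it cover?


Using distance = speed * time
Speed = 25 km/h
Time = 2 hours
Distance = 25 * 2
= 50 km

50


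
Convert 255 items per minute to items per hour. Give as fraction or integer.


Converting from per minute to per hour
Rate = 255 items per minute
Multiply by 60: 255 * 60
= 15300 items per hour

15300


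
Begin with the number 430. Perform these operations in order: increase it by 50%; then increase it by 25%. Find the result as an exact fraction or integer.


Start with 430.
Step 1: Increase by 50%: 430 * 150/100 = 645
Step 2: Increase by 25%: 645 * 125/100 = 3225/4
Final result = 3225/4

3225/4


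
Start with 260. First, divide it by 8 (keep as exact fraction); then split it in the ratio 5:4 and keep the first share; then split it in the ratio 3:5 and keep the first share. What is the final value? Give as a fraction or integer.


Start with 260.
Step 1: Divide by 8: 260 / 8 = 65/2
Step 2: Split 5:4, first share = 65/2 * 5/9 = 325/18
Step 3: Split 3:5, first share = 325/18 * 3/8 = 325/48
Final result = 325/48

325/48


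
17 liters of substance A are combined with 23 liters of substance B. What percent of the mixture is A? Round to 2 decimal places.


Volume of A = 17 L
Volume of B = 23 L
Total volume = 17 + 23 = 40 L
Percentage of A = (17/40) * 100
= 42.50%

42.50


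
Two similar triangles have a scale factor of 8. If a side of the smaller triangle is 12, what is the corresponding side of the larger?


Similar triangles have proportional sides
Scale factor = 8
Smaller side = 12
Corresponding larger side = 12 * 8
= 96

96


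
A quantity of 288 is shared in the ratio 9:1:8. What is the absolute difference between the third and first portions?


Total parts = 9 + 1 + 8 = 18
Value per part = 288 / 18 = 16
Shares: 9*16=144, 1*16=16, 8*16=128
Third share = 128, first share = 144
Difference = |128 - 144| = 16

16


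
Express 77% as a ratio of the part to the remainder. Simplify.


Part = 77%, Remainder = 23%
Ratio = 77:23
GCD(77, 23) = 1
Simplify: 77:23 = 77:23

77:23


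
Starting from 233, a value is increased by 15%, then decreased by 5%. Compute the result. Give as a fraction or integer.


Start: 233
Step 1: increase by 15% => multiply by 115/100
  233 * 115/100 = 5359/20
Step 2: decrease by 5% => multiply by 95/100
  5359/20 * 95/100 = 101821/400
Final value = 101821/400

101821/400


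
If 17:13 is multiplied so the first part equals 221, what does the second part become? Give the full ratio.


Original ratio: 17:13
First term target: 221
Scale factor = 221 / 17 = 13
Multiply second term: 13 * 13 = 169
Equivalent ratio = 221:169

221:169


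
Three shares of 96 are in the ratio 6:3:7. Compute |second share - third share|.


Total parts = 6 + 3 + 7 = 16
Value per part = 96 / 16 = 6
Shares: 6*6=36, 3*6=18, 7*6=42
Second share = 18, third share = 42
Difference = |18 - 42| = 24

24


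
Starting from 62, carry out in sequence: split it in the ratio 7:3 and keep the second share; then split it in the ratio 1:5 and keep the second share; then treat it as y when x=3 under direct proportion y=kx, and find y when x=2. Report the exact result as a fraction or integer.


Start with 62.
Step 1: Split 7:3, second share = 62 * 3/10 = 93/5
Step 2: Split 1:5, second share = 93/5 * 5/6 = 31/2
Step 3: Direct prop: k = (31/2)/3; new y = k*2 = 31/2*2/3 = 31/3
Final result = 31/3

31/3


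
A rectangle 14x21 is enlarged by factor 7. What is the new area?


Original dimensions: 14 x 21
Enlargement factor = 7
New width = 14 * 7 = 98
New height = 21 * 7 = 147
New area = 98 * 147 = 14406

14406


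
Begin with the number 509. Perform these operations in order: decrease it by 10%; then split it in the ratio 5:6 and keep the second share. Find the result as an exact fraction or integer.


Start with 509.
Step 1: Decrease by 10%: 509 * 90/100 = 4581/10
Step 2: Split 5:6, second share = 4581/10 * 6/11 = 13743/55
Final result = 13743/55

13743/55


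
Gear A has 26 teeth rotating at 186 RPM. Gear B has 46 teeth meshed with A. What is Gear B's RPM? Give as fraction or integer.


Gear ratio: teeth_A * RPM_A = teeth_B * RPM_B
26 * 186 = 46 * RPM_B
4836 = 46 * RPM_B
RPM_B = 4836 / 46
RPM_B = 2418/23

2418/23


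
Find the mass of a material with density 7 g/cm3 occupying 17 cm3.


Using mass = density * volume
Density = 7 g/cm3
Volume = 17 cm3
Mass = 7 * 17
= 119 g

119


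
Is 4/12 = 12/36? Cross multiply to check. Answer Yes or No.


Cross multiply to check 4/12 = 12/36
Left cross product: 4 * 36 = 144
Right cross product: 12 * 12 = 144
144 = 144
Equal, so proportions match => Yes

Yes


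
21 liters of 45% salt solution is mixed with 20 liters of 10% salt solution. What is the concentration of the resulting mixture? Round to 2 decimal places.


Solute in mixture 1 = 45% of 21 L = 21*45/100 = 189/20 L
Solute in mixture 2 = 10% of 20 L = 20*10/100 = 2 L
Total solute = 189/20 + 2 = 229/20 L
Total volume = 21 + 20 = 41 L
Final concentration = 229/20/41 * 100 = 27.93%

27.93


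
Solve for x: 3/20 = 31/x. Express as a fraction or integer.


Setting up: 3/20 = 31/x
Cross multiply: 3 * x = 20 * 31
3x = 620
x = 620/3
x = 620/3

620/3


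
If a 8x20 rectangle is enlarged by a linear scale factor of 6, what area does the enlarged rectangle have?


Original dimensions: 8 x 20
Enlargement factor = 6
New width = 8 * 6 = 48
New height = 20 * 6 = 120
New area = 48 * 120 = 5760

5760


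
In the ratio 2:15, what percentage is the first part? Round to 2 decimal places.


Total parts = 2 + 15 = 17
First part fraction = 2/17
Percentage = (2/17) * 100
= 0.117647 * 100
= 11.76%

11.76


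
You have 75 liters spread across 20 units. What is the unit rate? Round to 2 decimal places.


Total liters = 75
Number of units = 20
Unit rate = 75 / 20
= 3.75 liters per unit

3.75


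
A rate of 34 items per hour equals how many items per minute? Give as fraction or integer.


Converting from per hour to per minute
Rate = 34 items per hour
Divide by 60: 34/60
= 17/30 items per minute

17/30


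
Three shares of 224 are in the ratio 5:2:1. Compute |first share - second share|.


Total parts = 5 + 2 + 1 = 8
Value per part = 224 / 8 = 28
Shares: 5*28=140, 2*28=56, 1*28=28
First share = 140, second share = 56
Difference = |140 - 56| = 84

84


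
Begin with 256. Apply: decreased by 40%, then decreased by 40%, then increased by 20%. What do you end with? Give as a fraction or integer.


Start: 256
Step 1: decrease by 40% => multiply by 60/100
  256 * 60/100 = 768/5
Step 2: decrease by 40% => multiply by 60/100
  768/5 * 60/100 = 2304/25
Step 3: increase by 20% => multiply by 120/100
  2304/25 * 120/100 = 13824/125
Final value = 13824/125

13824/125


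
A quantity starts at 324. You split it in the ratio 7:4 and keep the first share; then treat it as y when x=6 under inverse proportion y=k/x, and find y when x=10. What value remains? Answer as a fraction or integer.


Start with 324.
Step 1: Split 7:4, first share = 324 * 7/11 = 2268/11
Step 2: Inverse prop: k = (2268/11)*6; new y = k/10 = 2268/11*6/10 = 6804/55
Final result = 6804/55

6804/55


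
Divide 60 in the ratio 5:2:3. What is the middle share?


Ratio = 5:2:3
Total parts = 5 + 2 + 3 = 10
Value per part = 60 / 10 = 6
First share = 5 * 6 = 30
Middle share = 2 * 6 = 12
Third share = 3 * 6 = 18

12


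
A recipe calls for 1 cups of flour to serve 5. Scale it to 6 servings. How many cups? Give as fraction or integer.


Original: 1 cups for 5 servings
Target servings = 6
Scaling factor = 6/5
New amount = 1 * 6/5
= 6/5
= 6/5 cups

6/5


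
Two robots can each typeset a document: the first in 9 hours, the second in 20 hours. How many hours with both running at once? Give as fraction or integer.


Rate of A = 1/9 job per hour
Rate of B = 1/20 job per hour
Combined rate = 1/9 + 1/20
Find common denominator: (20 + 9)/(9*20) = 29/180
Combined rate = 29/180 job per hour
Time together = 1 / (29/180) = 180/29 hours

180/29


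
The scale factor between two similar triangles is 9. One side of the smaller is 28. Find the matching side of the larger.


Similar triangles have proportional sides
Scale factor = 9
Smaller side = 28
Corresponding larger side = 28 * 9
= 252

252


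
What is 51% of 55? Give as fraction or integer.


Compute 51% of 55
Convert percentage: 51% = 51/100
Multiply: 55 * 51/100
= 2805/100
= 561/20

561/20


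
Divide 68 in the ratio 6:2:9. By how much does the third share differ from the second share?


Total parts = 6 + 2 + 9 = 17
Value per part = 68 / 17 = 4
Shares: 6*4=24, 2*4=8, 9*4=36
Third share = 36, second share = 8
Difference = |36 - 8| = 28

28


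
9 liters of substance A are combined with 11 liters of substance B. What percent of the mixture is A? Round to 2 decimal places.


Volume of A = 9 L
Volume of B = 11 L
Total volume = 9 + 11 = 20 L
Percentage of A = (9/20) * 100
= 45.00%

45.00


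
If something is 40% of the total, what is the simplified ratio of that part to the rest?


Part = 40%, Remainder = 60%
Ratio = 40:60
GCD(40, 60) = 20
Simplify: 2:3 = 2:3

2:3


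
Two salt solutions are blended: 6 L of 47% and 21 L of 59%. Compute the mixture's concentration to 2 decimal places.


Solute in mixture 1 = 47% of 6 L = 6*47/100 = 141/50 L
Solute in mixture 2 = 59% of 21 L = 21*59/100 = 1239/100 L
Total solute = 141/50 + 1239/100 = 1521/100 L
Total volume = 6 + 21 = 27 L
Final concentration = 1521/100/27 * 100 = 56.33%

56.33


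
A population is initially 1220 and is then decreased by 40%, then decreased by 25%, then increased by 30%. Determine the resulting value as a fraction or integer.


Start: 1220
Step 1: decrease by 40% => multiply by 60/100
  1220 * 60/100 = 732
Step 2: decrease by 25% => multiply by 75/100
  732 * 75/100 = 549
Step 3: increase by 30% => multiply by 130/100
  549 * 130/100 = 7137/10
Final value = 7137/10

7137/10


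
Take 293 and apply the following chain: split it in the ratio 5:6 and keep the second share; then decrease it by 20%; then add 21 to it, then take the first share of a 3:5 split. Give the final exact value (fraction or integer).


Start with 293.
Step 1: Split 5:6, second share = 293 * 6/11 = 1758/11
Step 2: Decrease by 20%: 1758/11 * 80/100 = 7032/55
Step 3: Add 21: 7032/55+21=8187/55; split 3:5 first = 8187/55*3/8 = 24561/440
Final result = 24561/440

24561/440


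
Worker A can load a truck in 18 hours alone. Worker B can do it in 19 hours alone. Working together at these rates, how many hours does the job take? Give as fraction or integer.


Rate of A = 1/18 job per hour
Rate of B = 1/19 job per hour
Combined rate = 1/18 + 1/19
Find common denominator: (19 + 18)/(18*19) = 37/342
Combined rate = 37/342 job per hour
Time together = 1 / (37/342) = 342/37 hours

342/37


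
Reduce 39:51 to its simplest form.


Find GCD(39, 51)
GCD = 3
Divide both by 3: 39/3 = 13, 51/3 = 17
Simplified ratio = 13:17

13:17


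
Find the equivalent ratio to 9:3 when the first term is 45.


Original ratio: 9:3
First term target: 45
Scale factor = 45 / 9 = 5
Multiply second term: 3 * 5 = 15
Equivalent ratio = 45:15

45:15


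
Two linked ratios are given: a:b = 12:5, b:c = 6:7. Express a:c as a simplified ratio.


Given a:b = 12:5 and b:c = 6:7
Make b consistent. Multiply first ratio by 6: a:b = 72:30
Multiply second ratio by 5: b:c = 30:35
Now b = 30 in both, so a:b:c = 72:30:35
Therefore a:c = 72:35
Simplify by GCD: a:c = 72:35

72:35


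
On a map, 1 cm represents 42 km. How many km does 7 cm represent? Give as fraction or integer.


Map scale: 1 cm = 42 km
Measured distance on map = 7 cm
Set up proportion: 7 * 42 / 1
= 294 / 1
= 294 km

294


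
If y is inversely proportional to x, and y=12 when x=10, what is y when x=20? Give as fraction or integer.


Inverse proportion: y = k/x
Find k: k = 10 * 12 = 120
Compute y at x=20: y = 120/20
y = 6

6


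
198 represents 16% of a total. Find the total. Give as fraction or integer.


Given: 198 is 16% of the whole
Set up: 198 = 16/100 * whole
whole = 198 * 100 / 16
whole = 19800 / 16
whole = 2475/2

2475/2


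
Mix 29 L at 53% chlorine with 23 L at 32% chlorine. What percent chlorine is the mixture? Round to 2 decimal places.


Solute in mixture 1 = 53% of 29 L = 29*53/100 = 1537/100 L
Solute in mixture 2 = 32% of 23 L = 23*32/100 = 184/25 L
Total solute = 1537/100 + 184/25 = 2273/100 L
Total volume = 29 + 23 = 52 L
Final concentration = 2273/100/52 * 100 = 43.71%

43.71


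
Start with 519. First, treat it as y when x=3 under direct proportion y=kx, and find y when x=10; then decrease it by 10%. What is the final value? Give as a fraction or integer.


Start with 519.
Step 1: Direct prop: k = (519)/3; new y = k*10 = 519*10/3 = 1730
Step 2: Decrease by 10%: 1730 * 90/100 = 1557
Final result = 1557

1557


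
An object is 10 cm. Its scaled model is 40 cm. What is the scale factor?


Original length = 10 cm
Scaled length = 40 cm
Scale factor = 40 / 10
= 4

4


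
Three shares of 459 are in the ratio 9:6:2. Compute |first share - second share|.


Total parts = 9 + 6 + 2 = 17
Value per part = 459 / 17 = 27
Shares: 9*27=243, 6*27=162, 2*27=54
First share = 243, second share = 162
Difference = |243 - 162| = 81

81


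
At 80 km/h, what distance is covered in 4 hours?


Using distance = speed * time
Speed = 80 km/h
Time = 4 hours
Distance = 80 * 4
= 320 km

320


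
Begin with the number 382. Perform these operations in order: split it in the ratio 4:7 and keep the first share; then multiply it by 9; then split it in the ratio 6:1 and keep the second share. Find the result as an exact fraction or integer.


Start with 382.
Step 1: Split 4:7, first share = 382 * 4/11 = 1528/11
Step 2: Multiply by 9: 1528/11 * 9 = 13752/11
Step 3: Split 6:1, second share = 13752/11 * 1/7 = 13752/77
Final result = 13752/77

13752/77


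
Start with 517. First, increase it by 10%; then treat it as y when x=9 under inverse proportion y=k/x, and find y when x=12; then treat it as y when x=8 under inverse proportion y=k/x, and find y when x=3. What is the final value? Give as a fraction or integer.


Start with 517.
Step 1: Increase by 10%: 517 * 110/100 = 5687/10
Step 2: Inverse prop: k = (5687/10)*9; new y = k/12 = 5687/10*9/12 = 17061/40
Step 3: Inverse prop: k = (17061/40)*8; new y = k/3 = 17061/40*8/3 = 5687/5
Final result = 5687/5

5687/5


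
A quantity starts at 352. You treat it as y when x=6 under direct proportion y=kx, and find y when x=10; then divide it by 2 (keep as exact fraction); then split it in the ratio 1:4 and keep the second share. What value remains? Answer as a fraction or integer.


Start with 352.
Step 1: Direct prop: k = (352)/6; new y = k*10 = 352*10/6 = 1760/3
Step 2: Divide by 2: 1760/3 / 2 = 880/3
Step 3: Split 1:4, second share = 880/3 * 4/5 = 704/3
Final result = 704/3

704/3


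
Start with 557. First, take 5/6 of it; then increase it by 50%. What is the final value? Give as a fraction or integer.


Start with 557.
Step 1: Take 5/6: 557 * 5/6 = 2785/6
Step 2: Increase by 50%: 2785/6 * 150/100 = 2785/4
Final result = 2785/4

2785/4


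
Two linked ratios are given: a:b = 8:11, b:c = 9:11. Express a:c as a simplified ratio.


Given a:b = 8:11 and b:c = 9:11
Make b consistent. Multiply first ratio by 9: a:b = 72:99
Multiply second ratio by 11: b:c = 99:121
Now b = 99 in both, so a:b:c = 72:99:121
Therefore a:c = 72:121
Simplify by GCD: a:c = 72:121

72:121


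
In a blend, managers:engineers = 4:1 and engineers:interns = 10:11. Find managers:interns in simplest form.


Given a:b = 4:1 and b:c = 10:11
Make b consistent. Multiply first ratio by 10: a:b = 40:10
Multiply second ratio by 1: b:c = 10:11
Now b = 10 in both, so a:b:c = 40:10:11
Therefore a:c = 40:11
Simplify by GCD: a:c = 40:11

40:11


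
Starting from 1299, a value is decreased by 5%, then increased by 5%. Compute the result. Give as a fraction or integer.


Start: 1299
Step 1: decrease by 5% => multiply by 95/100
  1299 * 95/100 = 24681/20
Step 2: increase by 5% => multiply by 105/100
  24681/20 * 105/100 = 518301/400
Final value = 518301/400

518301/400


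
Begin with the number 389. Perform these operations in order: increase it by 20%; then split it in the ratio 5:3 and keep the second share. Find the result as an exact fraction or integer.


Start with 389.
Step 1: Increase by 20%: 389 * 120/100 = 2334/5
Step 2: Split 5:3, second share = 2334/5 * 3/8 = 3501/20
Final result = 3501/20

3501/20


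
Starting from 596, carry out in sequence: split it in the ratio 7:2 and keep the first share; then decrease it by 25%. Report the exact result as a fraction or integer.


Start with 596.
Step 1: Split 7:2, first share = 596 * 7/9 = 4172/9
Step 2: Decrease by 25%: 4172/9 * 75/100 = 1043/3
Final result = 1043/3

1043/3


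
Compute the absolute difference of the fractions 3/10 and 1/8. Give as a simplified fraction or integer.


Simplify: 3/10 = 3/10 and 1/8 = 1/8
Find common denominator: LCD = 40
Convert: 12/40 and 5/40
Difference = |12 - 5|/40 = 7/40
Simplified = 7/40

7/40


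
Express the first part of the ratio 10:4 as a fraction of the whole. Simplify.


Total parts = 10 + 4 = 14
First part fraction = 10/14
Simplify: 10/14 = 5/7

5/7


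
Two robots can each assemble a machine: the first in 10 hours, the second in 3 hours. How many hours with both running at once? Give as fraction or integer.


Rate of A = 1/10 job per hour
Rate of B = 1/3 job per hour
Combined rate = 1/10 + 1/3
Find common denominator: (3 + 10)/(10*3) = 13/30
Combined rate = 13/30 job per hour
Time together = 1 / (13/30) = 30/13 hours

30/13
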